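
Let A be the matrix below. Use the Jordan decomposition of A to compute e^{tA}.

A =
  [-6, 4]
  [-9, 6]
e^{tA} =
  [1 - 6*t, 4*t]
  [-9*t, 6*t + 1]

Strategy: write A = P · J · P⁻¹ where J is a Jordan canonical form, so e^{tA} = P · e^{tJ} · P⁻¹, and e^{tJ} can be computed block-by-block.

A has Jordan form
J =
  [0, 1]
  [0, 0]
(up to reordering of blocks).

Per-block formulas:
  For a 2×2 Jordan block J_2(0): exp(t · J_2(0)) = e^(0t)·(I + t·N), where N is the 2×2 nilpotent shift.

After assembling e^{tJ} and conjugating by P, we get:

e^{tA} =
  [1 - 6*t, 4*t]
  [-9*t, 6*t + 1]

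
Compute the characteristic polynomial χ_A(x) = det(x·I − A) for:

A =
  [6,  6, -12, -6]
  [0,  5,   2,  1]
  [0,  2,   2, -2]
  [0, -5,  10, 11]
x^4 - 24*x^3 + 216*x^2 - 864*x + 1296

Expanding det(x·I − A) (e.g. by cofactor expansion or by noting that A is similar to its Jordan form J, which has the same characteristic polynomial as A) gives
  χ_A(x) = x^4 - 24*x^3 + 216*x^2 - 864*x + 1296
which factors as (x - 6)^4. The eigenvalues (with algebraic multiplicities) are λ = 6 with multiplicity 4.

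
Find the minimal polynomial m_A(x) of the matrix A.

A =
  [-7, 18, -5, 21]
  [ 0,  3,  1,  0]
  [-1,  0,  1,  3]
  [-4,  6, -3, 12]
x^4 - 9*x^3 + 27*x^2 - 27*x

The characteristic polynomial is χ_A(x) = x*(x - 3)^3, so the eigenvalues are known. The minimal polynomial is
  m_A(x) = Π_λ (x − λ)^{k_λ}
where k_λ is the size of the *largest* Jordan block for λ (equivalently, the smallest k with (A − λI)^k v = 0 for every generalised eigenvector v of λ).

  λ = 0: largest Jordan block has size 1, contributing (x − 0)
  λ = 3: largest Jordan block has size 3, contributing (x − 3)^3

So m_A(x) = x*(x - 3)^3 = x^4 - 9*x^3 + 27*x^2 - 27*x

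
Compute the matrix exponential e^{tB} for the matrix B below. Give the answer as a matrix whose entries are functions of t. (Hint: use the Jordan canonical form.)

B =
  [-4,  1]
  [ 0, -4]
e^{tB} =
  [exp(-4*t), t*exp(-4*t)]
  [0, exp(-4*t)]

Strategy: write B = P · J · P⁻¹ where J is a Jordan canonical form, so e^{tB} = P · e^{tJ} · P⁻¹, and e^{tJ} can be computed block-by-block.

B has Jordan form
J =
  [-4,  1]
  [ 0, -4]
(up to reordering of blocks).

Per-block formulas:
  For a 2×2 Jordan block J_2(-4): exp(t · J_2(-4)) = e^(-4t)·(I + t·N), where N is the 2×2 nilpotent shift.

After assembling e^{tJ} and conjugating by P, we get:

e^{tB} =
  [exp(-4*t), t*exp(-4*t)]
  [0, exp(-4*t)]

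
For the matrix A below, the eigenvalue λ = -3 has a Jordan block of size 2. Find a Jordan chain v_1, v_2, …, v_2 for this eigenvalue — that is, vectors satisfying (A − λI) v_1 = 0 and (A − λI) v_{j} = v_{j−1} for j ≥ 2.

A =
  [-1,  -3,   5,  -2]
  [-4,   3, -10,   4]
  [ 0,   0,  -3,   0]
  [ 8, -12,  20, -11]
A Jordan chain for λ = -3 of length 2:
v_1 = (2, -4, 0, 8)ᵀ
v_2 = (1, 0, 0, 0)ᵀ

Let N = A − (-3)·I. We want v_2 with N^2 v_2 = 0 but N^1 v_2 ≠ 0; then v_{j-1} := N · v_j for j = 2, …, 2.

Pick v_2 = (1, 0, 0, 0)ᵀ.
Then v_1 = N · v_2 = (2, -4, 0, 8)ᵀ.

Sanity check: (A − (-3)·I) v_1 = (0, 0, 0, 0)ᵀ = 0. ✓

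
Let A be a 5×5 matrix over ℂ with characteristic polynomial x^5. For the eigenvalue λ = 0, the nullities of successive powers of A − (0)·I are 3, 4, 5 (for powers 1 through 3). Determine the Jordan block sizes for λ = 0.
Block sizes for λ = 0: [3, 1, 1]

From the dimensions of kernels of powers, the number of Jordan blocks of size at least j is d_j − d_{j−1} where d_j = dim ker(N^j) (with d_0 = 0). Computing the differences gives [3, 1, 1].
The number of blocks of size exactly k is (#blocks of size ≥ k) − (#blocks of size ≥ k + 1), so the partition is: 2 block(s) of size 1, 1 block(s) of size 3.
In nonincreasing order the block sizes are [3, 1, 1].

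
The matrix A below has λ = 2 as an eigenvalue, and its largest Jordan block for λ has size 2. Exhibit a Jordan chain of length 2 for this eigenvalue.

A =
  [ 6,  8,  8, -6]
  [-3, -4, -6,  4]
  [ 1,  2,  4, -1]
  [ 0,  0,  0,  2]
A Jordan chain for λ = 2 of length 2:
v_1 = (4, -3, 1, 0)ᵀ
v_2 = (1, 0, 0, 0)ᵀ

Let N = A − (2)·I. We want v_2 with N^2 v_2 = 0 but N^1 v_2 ≠ 0; then v_{j-1} := N · v_j for j = 2, …, 2.

Pick v_2 = (1, 0, 0, 0)ᵀ.
Then v_1 = N · v_2 = (4, -3, 1, 0)ᵀ.

Sanity check: (A − (2)·I) v_1 = (0, 0, 0, 0)ᵀ = 0. ✓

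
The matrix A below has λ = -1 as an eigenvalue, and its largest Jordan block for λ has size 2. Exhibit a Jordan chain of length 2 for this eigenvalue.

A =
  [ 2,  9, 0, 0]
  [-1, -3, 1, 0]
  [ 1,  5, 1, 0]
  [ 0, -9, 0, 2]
A Jordan chain for λ = -1 of length 2:
v_1 = (9, -3, 3, -9)ᵀ
v_2 = (0, 1, -1, 0)ᵀ

Let N = A − (-1)·I. We want v_2 with N^2 v_2 = 0 but N^1 v_2 ≠ 0; then v_{j-1} := N · v_j for j = 2, …, 2.

Pick v_2 = (0, 1, -1, 0)ᵀ.
Then v_1 = N · v_2 = (9, -3, 3, -9)ᵀ.

Sanity check: (A − (-1)·I) v_1 = (0, 0, 0, 0)ᵀ = 0. ✓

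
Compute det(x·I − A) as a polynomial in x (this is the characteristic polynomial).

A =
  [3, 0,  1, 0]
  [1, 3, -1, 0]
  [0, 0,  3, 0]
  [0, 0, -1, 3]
x^4 - 12*x^3 + 54*x^2 - 108*x + 81

Expanding det(x·I − A) (e.g. by cofactor expansion or by noting that A is similar to its Jordan form J, which has the same characteristic polynomial as A) gives
  χ_A(x) = x^4 - 12*x^3 + 54*x^2 - 108*x + 81
which factors as (x - 3)^4. The eigenvalues (with algebraic multiplicities) are λ = 3 with multiplicity 4.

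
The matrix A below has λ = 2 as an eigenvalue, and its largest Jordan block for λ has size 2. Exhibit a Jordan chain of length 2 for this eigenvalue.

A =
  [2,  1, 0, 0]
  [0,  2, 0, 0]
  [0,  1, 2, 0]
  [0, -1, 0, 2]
A Jordan chain for λ = 2 of length 2:
v_1 = (1, 0, 1, -1)ᵀ
v_2 = (0, 1, 0, 0)ᵀ

Let N = A − (2)·I. We want v_2 with N^2 v_2 = 0 but N^1 v_2 ≠ 0; then v_{j-1} := N · v_j for j = 2, …, 2.

Pick v_2 = (0, 1, 0, 0)ᵀ.
Then v_1 = N · v_2 = (1, 0, 1, -1)ᵀ.

Sanity check: (A − (2)·I) v_1 = (0, 0, 0, 0)ᵀ = 0. ✓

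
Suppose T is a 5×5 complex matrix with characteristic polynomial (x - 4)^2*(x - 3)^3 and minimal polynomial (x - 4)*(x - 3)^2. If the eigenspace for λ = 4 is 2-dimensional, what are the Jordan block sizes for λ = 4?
Block sizes for λ = 4: [1, 1]

Step 1 — from the characteristic polynomial, algebraic multiplicity of λ = 4 is 2. From dim ker(T − (4)·I) = 2, there are exactly 2 Jordan blocks for λ = 4.
Step 2 — from the minimal polynomial, the factor (x − 4) tells us the largest block for λ = 4 has size 1.
Step 3 — with total size 2, 2 blocks, and largest block 1, the block sizes (in nonincreasing order) are [1, 1].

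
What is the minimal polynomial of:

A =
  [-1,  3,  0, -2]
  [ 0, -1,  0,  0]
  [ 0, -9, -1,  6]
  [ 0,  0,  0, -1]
x^2 + 2*x + 1

The characteristic polynomial is χ_A(x) = (x + 1)^4, so the eigenvalues are known. The minimal polynomial is
  m_A(x) = Π_λ (x − λ)^{k_λ}
where k_λ is the size of the *largest* Jordan block for λ (equivalently, the smallest k with (A − λI)^k v = 0 for every generalised eigenvector v of λ).

  λ = -1: largest Jordan block has size 2, contributing (x + 1)^2

So m_A(x) = (x + 1)^2 = x^2 + 2*x + 1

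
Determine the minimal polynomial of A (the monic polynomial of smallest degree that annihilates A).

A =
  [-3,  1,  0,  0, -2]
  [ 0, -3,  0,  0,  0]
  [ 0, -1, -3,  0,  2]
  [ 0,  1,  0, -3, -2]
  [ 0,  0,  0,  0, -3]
x^2 + 6*x + 9

The characteristic polynomial is χ_A(x) = (x + 3)^5, so the eigenvalues are known. The minimal polynomial is
  m_A(x) = Π_λ (x − λ)^{k_λ}
where k_λ is the size of the *largest* Jordan block for λ (equivalently, the smallest k with (A − λI)^k v = 0 for every generalised eigenvector v of λ).

  λ = -3: largest Jordan block has size 2, contributing (x + 3)^2

So m_A(x) = (x + 3)^2 = x^2 + 6*x + 9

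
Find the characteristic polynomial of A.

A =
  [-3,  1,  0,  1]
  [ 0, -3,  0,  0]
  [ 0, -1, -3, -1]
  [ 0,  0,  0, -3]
x^4 + 12*x^3 + 54*x^2 + 108*x + 81

Expanding det(x·I − A) (e.g. by cofactor expansion or by noting that A is similar to its Jordan form J, which has the same characteristic polynomial as A) gives
  χ_A(x) = x^4 + 12*x^3 + 54*x^2 + 108*x + 81
which factors as (x + 3)^4. The eigenvalues (with algebraic multiplicities) are λ = -3 with multiplicity 4.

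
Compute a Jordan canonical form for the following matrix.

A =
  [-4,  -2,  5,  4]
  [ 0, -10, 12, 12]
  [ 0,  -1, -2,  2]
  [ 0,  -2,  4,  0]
J_3(-4) ⊕ J_1(-4)

The characteristic polynomial is
  det(x·I − A) = x^4 + 16*x^3 + 96*x^2 + 256*x + 256 = (x + 4)^4

Eigenvalues and multiplicities (the geometric multiplicity of λ is n − rank(A − λI), which equals the number of Jordan blocks for λ):
  λ = -4: algebraic multiplicity = 4, geometric multiplicity = 2

Determining the block sizes for each eigenvalue:
  λ = -4: with am = 4 and gm = 2, the partition is not yet determined (e.g. several partitions of 4 into 2 parts exist). Let N = A − (-4)·I. Computing rank(N^1) = 2, rank(N^2) = 1, rank(N^3) = 0; the number of blocks of size ≥ j is rank(N^{j−1}) − rank(N^j), giving [2, 1, 1]. So we have 1 block(s) of size 3, 1 block(s) of size 1 → block sizes [3, 1]

Assembling the blocks gives a Jordan form
J =
  [-4,  1,  0,  0]
  [ 0, -4,  1,  0]
  [ 0,  0, -4,  0]
  [ 0,  0,  0, -4]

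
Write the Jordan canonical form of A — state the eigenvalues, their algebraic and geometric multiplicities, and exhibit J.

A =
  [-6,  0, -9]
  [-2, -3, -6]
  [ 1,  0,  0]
J_2(-3) ⊕ J_1(-3)

The characteristic polynomial is
  det(x·I − A) = x^3 + 9*x^2 + 27*x + 27 = (x + 3)^3

Eigenvalues and multiplicities (the geometric multiplicity of λ is n − rank(A − λI), which equals the number of Jordan blocks for λ):
  λ = -3: algebraic multiplicity = 3, geometric multiplicity = 2

Determining the block sizes for each eigenvalue:
  λ = -3: 2 blocks summing to 3 forces exactly one block of size 2 and the rest size 1 → block sizes [2, 1]

Assembling the blocks gives a Jordan form
J =
  [-3,  1,  0]
  [ 0, -3,  0]
  [ 0,  0, -3]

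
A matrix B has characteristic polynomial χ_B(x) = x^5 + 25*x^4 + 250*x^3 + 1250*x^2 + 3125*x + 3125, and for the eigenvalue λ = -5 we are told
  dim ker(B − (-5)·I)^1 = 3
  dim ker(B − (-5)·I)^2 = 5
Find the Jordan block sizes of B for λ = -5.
Block sizes for λ = -5: [2, 2, 1]

From the dimensions of kernels of powers, the number of Jordan blocks of size at least j is d_j − d_{j−1} where d_j = dim ker(N^j) (with d_0 = 0). Computing the differences gives [3, 2].
The number of blocks of size exactly k is (#blocks of size ≥ k) − (#blocks of size ≥ k + 1), so the partition is: 1 block(s) of size 1, 2 block(s) of size 2.
In nonincreasing order the block sizes are [2, 2, 1].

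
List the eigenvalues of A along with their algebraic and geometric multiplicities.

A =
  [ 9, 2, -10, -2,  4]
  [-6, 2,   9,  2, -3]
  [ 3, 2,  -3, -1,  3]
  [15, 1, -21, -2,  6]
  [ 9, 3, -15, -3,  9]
λ = 3: alg = 5, geom = 3

Step 1 — factor the characteristic polynomial to read off the algebraic multiplicities:
  χ_A(x) = (x - 3)^5

Step 2 — compute geometric multiplicities via the rank-nullity identity g(λ) = n − rank(A − λI):
  rank(A − (3)·I) = 2, so dim ker(A − (3)·I) = n − 2 = 3

Summary:
  λ = 3: algebraic multiplicity = 5, geometric multiplicity = 3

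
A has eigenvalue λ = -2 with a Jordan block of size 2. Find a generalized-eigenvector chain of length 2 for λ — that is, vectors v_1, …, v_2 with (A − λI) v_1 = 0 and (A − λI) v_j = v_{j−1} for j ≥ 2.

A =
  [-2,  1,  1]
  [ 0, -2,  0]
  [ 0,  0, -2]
A Jordan chain for λ = -2 of length 2:
v_1 = (1, 0, 0)ᵀ
v_2 = (0, 1, 0)ᵀ

Let N = A − (-2)·I. We want v_2 with N^2 v_2 = 0 but N^1 v_2 ≠ 0; then v_{j-1} := N · v_j for j = 2, …, 2.

Pick v_2 = (0, 1, 0)ᵀ.
Then v_1 = N · v_2 = (1, 0, 0)ᵀ.

Sanity check: (A − (-2)·I) v_1 = (0, 0, 0)ᵀ = 0. ✓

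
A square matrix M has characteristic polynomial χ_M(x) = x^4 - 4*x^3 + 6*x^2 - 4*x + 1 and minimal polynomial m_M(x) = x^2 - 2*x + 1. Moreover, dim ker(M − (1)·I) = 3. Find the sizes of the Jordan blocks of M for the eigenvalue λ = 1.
Block sizes for λ = 1: [2, 1, 1]

Step 1 — from the characteristic polynomial, algebraic multiplicity of λ = 1 is 4. From dim ker(M − (1)·I) = 3, there are exactly 3 Jordan blocks for λ = 1.
Step 2 — from the minimal polynomial, the factor (x − 1)^2 tells us the largest block for λ = 1 has size 2.
Step 3 — with total size 4, 3 blocks, and largest block 2, the block sizes (in nonincreasing order) are [2, 1, 1].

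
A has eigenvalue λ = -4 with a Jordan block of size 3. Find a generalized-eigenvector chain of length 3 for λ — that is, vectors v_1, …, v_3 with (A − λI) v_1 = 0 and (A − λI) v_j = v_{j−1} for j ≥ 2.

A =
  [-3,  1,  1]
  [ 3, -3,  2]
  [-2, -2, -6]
A Jordan chain for λ = -4 of length 3:
v_1 = (2, 2, -4)ᵀ
v_2 = (1, 3, -2)ᵀ
v_3 = (1, 0, 0)ᵀ

Let N = A − (-4)·I. We want v_3 with N^3 v_3 = 0 but N^2 v_3 ≠ 0; then v_{j-1} := N · v_j for j = 3, …, 2.

Pick v_3 = (1, 0, 0)ᵀ.
Then v_2 = N · v_3 = (1, 3, -2)ᵀ.
Then v_1 = N · v_2 = (2, 2, -4)ᵀ.

Sanity check: (A − (-4)·I) v_1 = (0, 0, 0)ᵀ = 0. ✓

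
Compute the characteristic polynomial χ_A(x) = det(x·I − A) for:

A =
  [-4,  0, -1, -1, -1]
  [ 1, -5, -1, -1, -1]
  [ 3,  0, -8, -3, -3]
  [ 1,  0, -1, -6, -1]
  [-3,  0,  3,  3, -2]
x^5 + 25*x^4 + 250*x^3 + 1250*x^2 + 3125*x + 3125

Expanding det(x·I − A) (e.g. by cofactor expansion or by noting that A is similar to its Jordan form J, which has the same characteristic polynomial as A) gives
  χ_A(x) = x^5 + 25*x^4 + 250*x^3 + 1250*x^2 + 3125*x + 3125
which factors as (x + 5)^5. The eigenvalues (with algebraic multiplicities) are λ = -5 with multiplicity 5.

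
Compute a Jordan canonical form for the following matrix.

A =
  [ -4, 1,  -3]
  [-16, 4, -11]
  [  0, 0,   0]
J_3(0)

The characteristic polynomial is
  det(x·I − A) = x^3

Eigenvalues and multiplicities (the geometric multiplicity of λ is n − rank(A − λI), which equals the number of Jordan blocks for λ):
  λ = 0: algebraic multiplicity = 3, geometric multiplicity = 1

Determining the block sizes for each eigenvalue:
  λ = 0: one block (gm = 1), so the single block has size am = 3 → block sizes [3]

Assembling the blocks gives a Jordan form
J =
  [0, 1, 0]
  [0, 0, 1]
  [0, 0, 0]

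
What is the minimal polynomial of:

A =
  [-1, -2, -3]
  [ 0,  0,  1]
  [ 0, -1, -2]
x^3 + 3*x^2 + 3*x + 1

The characteristic polynomial is χ_A(x) = (x + 1)^3, so the eigenvalues are known. The minimal polynomial is
  m_A(x) = Π_λ (x − λ)^{k_λ}
where k_λ is the size of the *largest* Jordan block for λ (equivalently, the smallest k with (A − λI)^k v = 0 for every generalised eigenvector v of λ).

  λ = -1: largest Jordan block has size 3, contributing (x + 1)^3

So m_A(x) = (x + 1)^3 = x^3 + 3*x^2 + 3*x + 1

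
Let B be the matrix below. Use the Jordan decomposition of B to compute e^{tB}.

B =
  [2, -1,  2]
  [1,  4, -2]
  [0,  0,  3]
e^{tB} =
  [-t*exp(3*t) + exp(3*t), -t*exp(3*t), 2*t*exp(3*t)]
  [t*exp(3*t), t*exp(3*t) + exp(3*t), -2*t*exp(3*t)]
  [0, 0, exp(3*t)]

Strategy: write B = P · J · P⁻¹ where J is a Jordan canonical form, so e^{tB} = P · e^{tJ} · P⁻¹, and e^{tJ} can be computed block-by-block.

B has Jordan form
J =
  [3, 1, 0]
  [0, 3, 0]
  [0, 0, 3]
(up to reordering of blocks).

Per-block formulas:
  For a 2×2 Jordan block J_2(3): exp(t · J_2(3)) = e^(3t)·(I + t·N), where N is the 2×2 nilpotent shift.
  For a 1×1 block at λ = 3: exp(t · [3]) = [e^(3t)].

After assembling e^{tJ} and conjugating by P, we get:

e^{tB} =
  [-t*exp(3*t) + exp(3*t), -t*exp(3*t), 2*t*exp(3*t)]
  [t*exp(3*t), t*exp(3*t) + exp(3*t), -2*t*exp(3*t)]
  [0, 0, exp(3*t)]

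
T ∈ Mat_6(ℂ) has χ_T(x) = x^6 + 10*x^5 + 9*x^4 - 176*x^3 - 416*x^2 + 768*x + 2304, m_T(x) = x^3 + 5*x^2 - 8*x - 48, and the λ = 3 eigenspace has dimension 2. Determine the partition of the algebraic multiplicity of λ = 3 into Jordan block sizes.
Block sizes for λ = 3: [1, 1]

Step 1 — from the characteristic polynomial, algebraic multiplicity of λ = 3 is 2. From dim ker(T − (3)·I) = 2, there are exactly 2 Jordan blocks for λ = 3.
Step 2 — from the minimal polynomial, the factor (x − 3) tells us the largest block for λ = 3 has size 1.
Step 3 — with total size 2, 2 blocks, and largest block 1, the block sizes (in nonincreasing order) are [1, 1].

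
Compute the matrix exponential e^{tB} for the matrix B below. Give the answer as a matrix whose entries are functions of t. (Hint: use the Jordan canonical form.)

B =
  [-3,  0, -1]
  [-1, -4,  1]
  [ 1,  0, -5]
e^{tB} =
  [t*exp(-4*t) + exp(-4*t), 0, -t*exp(-4*t)]
  [-t*exp(-4*t), exp(-4*t), t*exp(-4*t)]
  [t*exp(-4*t), 0, -t*exp(-4*t) + exp(-4*t)]

Strategy: write B = P · J · P⁻¹ where J is a Jordan canonical form, so e^{tB} = P · e^{tJ} · P⁻¹, and e^{tJ} can be computed block-by-block.

B has Jordan form
J =
  [-4,  1,  0]
  [ 0, -4,  0]
  [ 0,  0, -4]
(up to reordering of blocks).

Per-block formulas:
  For a 2×2 Jordan block J_2(-4): exp(t · J_2(-4)) = e^(-4t)·(I + t·N), where N is the 2×2 nilpotent shift.
  For a 1×1 block at λ = -4: exp(t · [-4]) = [e^(-4t)].

After assembling e^{tJ} and conjugating by P, we get:

e^{tB} =
  [t*exp(-4*t) + exp(-4*t), 0, -t*exp(-4*t)]
  [-t*exp(-4*t), exp(-4*t), t*exp(-4*t)]
  [t*exp(-4*t), 0, -t*exp(-4*t) + exp(-4*t)]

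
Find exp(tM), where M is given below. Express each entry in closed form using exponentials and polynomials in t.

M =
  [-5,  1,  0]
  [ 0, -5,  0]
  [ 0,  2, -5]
e^{tM} =
  [exp(-5*t), t*exp(-5*t), 0]
  [0, exp(-5*t), 0]
  [0, 2*t*exp(-5*t), exp(-5*t)]

Strategy: write M = P · J · P⁻¹ where J is a Jordan canonical form, so e^{tM} = P · e^{tJ} · P⁻¹, and e^{tJ} can be computed block-by-block.

M has Jordan form
J =
  [-5,  1,  0]
  [ 0, -5,  0]
  [ 0,  0, -5]
(up to reordering of blocks).

Per-block formulas:
  For a 1×1 block at λ = -5: exp(t · [-5]) = [e^(-5t)].
  For a 2×2 Jordan block J_2(-5): exp(t · J_2(-5)) = e^(-5t)·(I + t·N), where N is the 2×2 nilpotent shift.

After assembling e^{tJ} and conjugating by P, we get:

e^{tM} =
  [exp(-5*t), t*exp(-5*t), 0]
  [0, exp(-5*t), 0]
  [0, 2*t*exp(-5*t), exp(-5*t)]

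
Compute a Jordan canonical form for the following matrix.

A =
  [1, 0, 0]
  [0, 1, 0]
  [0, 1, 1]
J_2(1) ⊕ J_1(1)

The characteristic polynomial is
  det(x·I − A) = x^3 - 3*x^2 + 3*x - 1 = (x - 1)^3

Eigenvalues and multiplicities (the geometric multiplicity of λ is n − rank(A − λI), which equals the number of Jordan blocks for λ):
  λ = 1: algebraic multiplicity = 3, geometric multiplicity = 2

Determining the block sizes for each eigenvalue:
  λ = 1: 2 blocks summing to 3 forces exactly one block of size 2 and the rest size 1 → block sizes [2, 1]

Assembling the blocks gives a Jordan form
J =
  [1, 1, 0]
  [0, 1, 0]
  [0, 0, 1]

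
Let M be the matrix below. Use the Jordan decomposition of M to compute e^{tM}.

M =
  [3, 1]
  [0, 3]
e^{tM} =
  [exp(3*t), t*exp(3*t)]
  [0, exp(3*t)]

Strategy: write M = P · J · P⁻¹ where J is a Jordan canonical form, so e^{tM} = P · e^{tJ} · P⁻¹, and e^{tJ} can be computed block-by-block.

M has Jordan form
J =
  [3, 1]
  [0, 3]
(up to reordering of blocks).

Per-block formulas:
  For a 2×2 Jordan block J_2(3): exp(t · J_2(3)) = e^(3t)·(I + t·N), where N is the 2×2 nilpotent shift.

After assembling e^{tJ} and conjugating by P, we get:

e^{tM} =
  [exp(3*t), t*exp(3*t)]
  [0, exp(3*t)]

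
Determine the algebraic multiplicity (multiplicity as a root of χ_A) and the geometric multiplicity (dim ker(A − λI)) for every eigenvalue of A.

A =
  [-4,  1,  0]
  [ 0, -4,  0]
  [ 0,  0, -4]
λ = -4: alg = 3, geom = 2

Step 1 — factor the characteristic polynomial to read off the algebraic multiplicities:
  χ_A(x) = (x + 4)^3

Step 2 — compute geometric multiplicities via the rank-nullity identity g(λ) = n − rank(A − λI):
  rank(A − (-4)·I) = 1, so dim ker(A − (-4)·I) = n − 1 = 2

Summary:
  λ = -4: algebraic multiplicity = 3, geometric multiplicity = 2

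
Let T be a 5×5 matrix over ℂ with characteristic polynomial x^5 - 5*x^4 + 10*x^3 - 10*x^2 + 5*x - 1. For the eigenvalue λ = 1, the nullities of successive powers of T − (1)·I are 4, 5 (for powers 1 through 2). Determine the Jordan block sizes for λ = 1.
Block sizes for λ = 1: [2, 1, 1, 1]

From the dimensions of kernels of powers, the number of Jordan blocks of size at least j is d_j − d_{j−1} where d_j = dim ker(N^j) (with d_0 = 0). Computing the differences gives [4, 1].
The number of blocks of size exactly k is (#blocks of size ≥ k) − (#blocks of size ≥ k + 1), so the partition is: 3 block(s) of size 1, 1 block(s) of size 2.
In nonincreasing order the block sizes are [2, 1, 1, 1].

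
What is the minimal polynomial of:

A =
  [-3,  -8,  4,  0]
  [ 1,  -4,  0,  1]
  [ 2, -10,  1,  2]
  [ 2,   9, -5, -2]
x^4 + 8*x^3 + 18*x^2 - 27

The characteristic polynomial is χ_A(x) = (x - 1)*(x + 3)^3, so the eigenvalues are known. The minimal polynomial is
  m_A(x) = Π_λ (x − λ)^{k_λ}
where k_λ is the size of the *largest* Jordan block for λ (equivalently, the smallest k with (A − λI)^k v = 0 for every generalised eigenvector v of λ).

  λ = -3: largest Jordan block has size 3, contributing (x + 3)^3
  λ = 1: largest Jordan block has size 1, contributing (x − 1)

So m_A(x) = (x - 1)*(x + 3)^3 = x^4 + 8*x^3 + 18*x^2 - 27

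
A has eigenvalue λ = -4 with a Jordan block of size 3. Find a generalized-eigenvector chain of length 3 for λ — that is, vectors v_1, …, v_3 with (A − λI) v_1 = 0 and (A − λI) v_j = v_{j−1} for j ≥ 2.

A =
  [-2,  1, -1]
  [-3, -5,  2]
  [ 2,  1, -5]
A Jordan chain for λ = -4 of length 3:
v_1 = (-1, 1, -1)ᵀ
v_2 = (2, -3, 2)ᵀ
v_3 = (1, 0, 0)ᵀ

Let N = A − (-4)·I. We want v_3 with N^3 v_3 = 0 but N^2 v_3 ≠ 0; then v_{j-1} := N · v_j for j = 3, …, 2.

Pick v_3 = (1, 0, 0)ᵀ.
Then v_2 = N · v_3 = (2, -3, 2)ᵀ.
Then v_1 = N · v_2 = (-1, 1, -1)ᵀ.

Sanity check: (A − (-4)·I) v_1 = (0, 0, 0)ᵀ = 0. ✓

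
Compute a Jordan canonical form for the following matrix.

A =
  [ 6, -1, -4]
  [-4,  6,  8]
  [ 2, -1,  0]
J_2(4) ⊕ J_1(4)

The characteristic polynomial is
  det(x·I − A) = x^3 - 12*x^2 + 48*x - 64 = (x - 4)^3

Eigenvalues and multiplicities (the geometric multiplicity of λ is n − rank(A − λI), which equals the number of Jordan blocks for λ):
  λ = 4: algebraic multiplicity = 3, geometric multiplicity = 2

Determining the block sizes for each eigenvalue:
  λ = 4: 2 blocks summing to 3 forces exactly one block of size 2 and the rest size 1 → block sizes [2, 1]

Assembling the blocks gives a Jordan form
J =
  [4, 1, 0]
  [0, 4, 0]
  [0, 0, 4]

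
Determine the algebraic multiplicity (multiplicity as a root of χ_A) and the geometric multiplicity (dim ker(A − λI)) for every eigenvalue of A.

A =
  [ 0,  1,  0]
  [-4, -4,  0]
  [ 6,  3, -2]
λ = -2: alg = 3, geom = 2

Step 1 — factor the characteristic polynomial to read off the algebraic multiplicities:
  χ_A(x) = (x + 2)^3

Step 2 — compute geometric multiplicities via the rank-nullity identity g(λ) = n − rank(A − λI):
  rank(A − (-2)·I) = 1, so dim ker(A − (-2)·I) = n − 1 = 2

Summary:
  λ = -2: algebraic multiplicity = 3, geometric multiplicity = 2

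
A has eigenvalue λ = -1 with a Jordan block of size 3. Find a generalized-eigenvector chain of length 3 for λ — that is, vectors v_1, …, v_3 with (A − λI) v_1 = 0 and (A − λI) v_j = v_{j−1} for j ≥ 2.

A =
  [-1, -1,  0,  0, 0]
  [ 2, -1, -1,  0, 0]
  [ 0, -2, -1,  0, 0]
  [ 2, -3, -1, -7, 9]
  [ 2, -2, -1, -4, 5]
A Jordan chain for λ = -1 of length 3:
v_1 = (-2, 0, -4, 0, 0)ᵀ
v_2 = (0, 2, 0, 2, 2)ᵀ
v_3 = (1, 0, 0, 0, 0)ᵀ

Let N = A − (-1)·I. We want v_3 with N^3 v_3 = 0 but N^2 v_3 ≠ 0; then v_{j-1} := N · v_j for j = 3, …, 2.

Pick v_3 = (1, 0, 0, 0, 0)ᵀ.
Then v_2 = N · v_3 = (0, 2, 0, 2, 2)ᵀ.
Then v_1 = N · v_2 = (-2, 0, -4, 0, 0)ᵀ.

Sanity check: (A − (-1)·I) v_1 = (0, 0, 0, 0, 0)ᵀ = 0. ✓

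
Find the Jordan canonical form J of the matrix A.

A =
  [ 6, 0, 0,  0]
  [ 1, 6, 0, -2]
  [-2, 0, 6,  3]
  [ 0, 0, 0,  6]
J_2(6) ⊕ J_2(6)

The characteristic polynomial is
  det(x·I − A) = x^4 - 24*x^3 + 216*x^2 - 864*x + 1296 = (x - 6)^4

Eigenvalues and multiplicities (the geometric multiplicity of λ is n − rank(A − λI), which equals the number of Jordan blocks for λ):
  λ = 6: algebraic multiplicity = 4, geometric multiplicity = 2

Determining the block sizes for each eigenvalue:
  λ = 6: with am = 4 and gm = 2, the partition is not yet determined (e.g. several partitions of 4 into 2 parts exist). Let N = A − (6)·I. Computing rank(N^1) = 2, rank(N^2) = 0; the number of blocks of size ≥ j is rank(N^{j−1}) − rank(N^j), giving [2, 2]. So we have 2 block(s) of size 2 → block sizes [2, 2]

Assembling the blocks gives a Jordan form
J =
  [6, 1, 0, 0]
  [0, 6, 0, 0]
  [0, 0, 6, 1]
  [0, 0, 0, 6]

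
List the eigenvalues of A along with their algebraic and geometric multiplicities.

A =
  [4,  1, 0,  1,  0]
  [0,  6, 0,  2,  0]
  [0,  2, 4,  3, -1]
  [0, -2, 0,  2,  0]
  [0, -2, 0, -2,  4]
λ = 4: alg = 5, geom = 3

Step 1 — factor the characteristic polynomial to read off the algebraic multiplicities:
  χ_A(x) = (x - 4)^5

Step 2 — compute geometric multiplicities via the rank-nullity identity g(λ) = n − rank(A − λI):
  rank(A − (4)·I) = 2, so dim ker(A − (4)·I) = n − 2 = 3

Summary:
  λ = 4: algebraic multiplicity = 5, geometric multiplicity = 3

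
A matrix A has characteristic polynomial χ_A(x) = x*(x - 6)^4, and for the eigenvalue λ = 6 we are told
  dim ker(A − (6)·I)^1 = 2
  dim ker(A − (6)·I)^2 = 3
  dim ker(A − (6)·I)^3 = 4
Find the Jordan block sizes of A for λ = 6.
Block sizes for λ = 6: [3, 1]

From the dimensions of kernels of powers, the number of Jordan blocks of size at least j is d_j − d_{j−1} where d_j = dim ker(N^j) (with d_0 = 0). Computing the differences gives [2, 1, 1].
The number of blocks of size exactly k is (#blocks of size ≥ k) − (#blocks of size ≥ k + 1), so the partition is: 1 block(s) of size 1, 1 block(s) of size 3.
In nonincreasing order the block sizes are [3, 1].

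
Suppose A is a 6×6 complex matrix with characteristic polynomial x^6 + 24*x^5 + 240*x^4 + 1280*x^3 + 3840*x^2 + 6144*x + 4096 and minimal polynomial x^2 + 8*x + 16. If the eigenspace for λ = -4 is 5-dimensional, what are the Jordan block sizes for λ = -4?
Block sizes for λ = -4: [2, 1, 1, 1, 1]

Step 1 — from the characteristic polynomial, algebraic multiplicity of λ = -4 is 6. From dim ker(A − (-4)·I) = 5, there are exactly 5 Jordan blocks for λ = -4.
Step 2 — from the minimal polynomial, the factor (x + 4)^2 tells us the largest block for λ = -4 has size 2.
Step 3 — with total size 6, 5 blocks, and largest block 2, the block sizes (in nonincreasing order) are [2, 1, 1, 1, 1].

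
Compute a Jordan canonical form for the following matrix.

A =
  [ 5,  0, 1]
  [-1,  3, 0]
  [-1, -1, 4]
J_3(4)

The characteristic polynomial is
  det(x·I − A) = x^3 - 12*x^2 + 48*x - 64 = (x - 4)^3

Eigenvalues and multiplicities (the geometric multiplicity of λ is n − rank(A − λI), which equals the number of Jordan blocks for λ):
  λ = 4: algebraic multiplicity = 3, geometric multiplicity = 1

Determining the block sizes for each eigenvalue:
  λ = 4: one block (gm = 1), so the single block has size am = 3 → block sizes [3]

Assembling the blocks gives a Jordan form
J =
  [4, 1, 0]
  [0, 4, 1]
  [0, 0, 4]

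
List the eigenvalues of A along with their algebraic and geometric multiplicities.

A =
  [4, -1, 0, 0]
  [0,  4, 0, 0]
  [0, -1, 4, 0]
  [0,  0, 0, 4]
λ = 4: alg = 4, geom = 3

Step 1 — factor the characteristic polynomial to read off the algebraic multiplicities:
  χ_A(x) = (x - 4)^4

Step 2 — compute geometric multiplicities via the rank-nullity identity g(λ) = n − rank(A − λI):
  rank(A − (4)·I) = 1, so dim ker(A − (4)·I) = n − 1 = 3

Summary:
  λ = 4: algebraic multiplicity = 4, geometric multiplicity = 3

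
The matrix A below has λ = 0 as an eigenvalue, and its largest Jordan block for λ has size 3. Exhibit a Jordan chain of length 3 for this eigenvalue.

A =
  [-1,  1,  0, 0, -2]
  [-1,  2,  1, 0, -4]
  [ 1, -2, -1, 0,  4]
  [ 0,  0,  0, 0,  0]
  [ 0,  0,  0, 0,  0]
A Jordan chain for λ = 0 of length 3:
v_1 = (1, 1, -1, 0, 0)ᵀ
v_2 = (1, 2, -2, 0, 0)ᵀ
v_3 = (0, 1, 0, 0, 0)ᵀ

Let N = A − (0)·I. We want v_3 with N^3 v_3 = 0 but N^2 v_3 ≠ 0; then v_{j-1} := N · v_j for j = 3, …, 2.

Pick v_3 = (0, 1, 0, 0, 0)ᵀ.
Then v_2 = N · v_3 = (1, 2, -2, 0, 0)ᵀ.
Then v_1 = N · v_2 = (1, 1, -1, 0, 0)ᵀ.

Sanity check: (A − (0)·I) v_1 = (0, 0, 0, 0, 0)ᵀ = 0. ✓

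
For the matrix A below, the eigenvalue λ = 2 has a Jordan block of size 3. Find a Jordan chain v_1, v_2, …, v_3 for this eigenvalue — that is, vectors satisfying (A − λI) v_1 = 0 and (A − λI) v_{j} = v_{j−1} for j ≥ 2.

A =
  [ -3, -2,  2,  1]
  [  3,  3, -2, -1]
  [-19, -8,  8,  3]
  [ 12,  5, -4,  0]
A Jordan chain for λ = 2 of length 3:
v_1 = (-7, 14, -7, 7)ᵀ
v_2 = (-5, 3, -19, 12)ᵀ
v_3 = (1, 0, 0, 0)ᵀ

Let N = A − (2)·I. We want v_3 with N^3 v_3 = 0 but N^2 v_3 ≠ 0; then v_{j-1} := N · v_j for j = 3, …, 2.

Pick v_3 = (1, 0, 0, 0)ᵀ.
Then v_2 = N · v_3 = (-5, 3, -19, 12)ᵀ.
Then v_1 = N · v_2 = (-7, 14, -7, 7)ᵀ.

Sanity check: (A − (2)·I) v_1 = (0, 0, 0, 0)ᵀ = 0. ✓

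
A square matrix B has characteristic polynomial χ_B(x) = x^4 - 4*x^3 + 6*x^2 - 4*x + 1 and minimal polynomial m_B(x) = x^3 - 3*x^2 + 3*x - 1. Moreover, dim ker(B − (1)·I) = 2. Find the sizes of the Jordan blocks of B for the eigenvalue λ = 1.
Block sizes for λ = 1: [3, 1]

Step 1 — from the characteristic polynomial, algebraic multiplicity of λ = 1 is 4. From dim ker(B − (1)·I) = 2, there are exactly 2 Jordan blocks for λ = 1.
Step 2 — from the minimal polynomial, the factor (x − 1)^3 tells us the largest block for λ = 1 has size 3.
Step 3 — with total size 4, 2 blocks, and largest block 3, the block sizes (in nonincreasing order) are [3, 1].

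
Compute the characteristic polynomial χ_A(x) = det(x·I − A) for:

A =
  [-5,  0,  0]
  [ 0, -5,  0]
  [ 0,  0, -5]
x^3 + 15*x^2 + 75*x + 125

Expanding det(x·I − A) (e.g. by cofactor expansion or by noting that A is similar to its Jordan form J, which has the same characteristic polynomial as A) gives
  χ_A(x) = x^3 + 15*x^2 + 75*x + 125
which factors as (x + 5)^3. The eigenvalues (with algebraic multiplicities) are λ = -5 with multiplicity 3.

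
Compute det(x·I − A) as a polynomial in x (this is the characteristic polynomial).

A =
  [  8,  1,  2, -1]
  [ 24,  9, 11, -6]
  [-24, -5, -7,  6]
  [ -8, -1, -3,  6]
x^4 - 16*x^3 + 96*x^2 - 256*x + 256

Expanding det(x·I − A) (e.g. by cofactor expansion or by noting that A is similar to its Jordan form J, which has the same characteristic polynomial as A) gives
  χ_A(x) = x^4 - 16*x^3 + 96*x^2 - 256*x + 256
which factors as (x - 4)^4. The eigenvalues (with algebraic multiplicities) are λ = 4 with multiplicity 4.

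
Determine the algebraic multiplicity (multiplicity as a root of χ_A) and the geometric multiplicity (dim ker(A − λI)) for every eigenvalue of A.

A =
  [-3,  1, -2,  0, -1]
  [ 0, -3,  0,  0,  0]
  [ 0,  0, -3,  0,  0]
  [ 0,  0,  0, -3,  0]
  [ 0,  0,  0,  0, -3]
λ = -3: alg = 5, geom = 4

Step 1 — factor the characteristic polynomial to read off the algebraic multiplicities:
  χ_A(x) = (x + 3)^5

Step 2 — compute geometric multiplicities via the rank-nullity identity g(λ) = n − rank(A − λI):
  rank(A − (-3)·I) = 1, so dim ker(A − (-3)·I) = n − 1 = 4

Summary:
  λ = -3: algebraic multiplicity = 5, geometric multiplicity = 4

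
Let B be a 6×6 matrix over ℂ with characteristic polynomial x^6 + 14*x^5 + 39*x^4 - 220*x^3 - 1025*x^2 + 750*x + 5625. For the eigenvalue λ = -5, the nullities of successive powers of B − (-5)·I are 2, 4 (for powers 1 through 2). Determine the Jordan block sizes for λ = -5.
Block sizes for λ = -5: [2, 2]

From the dimensions of kernels of powers, the number of Jordan blocks of size at least j is d_j − d_{j−1} where d_j = dim ker(N^j) (with d_0 = 0). Computing the differences gives [2, 2].
The number of blocks of size exactly k is (#blocks of size ≥ k) − (#blocks of size ≥ k + 1), so the partition is: 2 block(s) of size 2.
In nonincreasing order the block sizes are [2, 2].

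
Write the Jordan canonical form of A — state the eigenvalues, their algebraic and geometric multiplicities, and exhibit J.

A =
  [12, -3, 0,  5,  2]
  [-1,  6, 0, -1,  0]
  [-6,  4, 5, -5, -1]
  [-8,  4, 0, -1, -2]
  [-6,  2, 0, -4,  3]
J_2(5) ⊕ J_2(5) ⊕ J_1(5)

The characteristic polynomial is
  det(x·I − A) = x^5 - 25*x^4 + 250*x^3 - 1250*x^2 + 3125*x - 3125 = (x - 5)^5

Eigenvalues and multiplicities (the geometric multiplicity of λ is n − rank(A − λI), which equals the number of Jordan blocks for λ):
  λ = 5: algebraic multiplicity = 5, geometric multiplicity = 3

Determining the block sizes for each eigenvalue:
  λ = 5: with am = 5 and gm = 3, the partition is not yet determined (e.g. several partitions of 5 into 3 parts exist). Let N = A − (5)·I. Computing rank(N^1) = 2, rank(N^2) = 0; the number of blocks of size ≥ j is rank(N^{j−1}) − rank(N^j), giving [3, 2]. So we have 2 block(s) of size 2, 1 block(s) of size 1 → block sizes [2, 2, 1]

Assembling the blocks gives a Jordan form
J =
  [5, 1, 0, 0, 0]
  [0, 5, 0, 0, 0]
  [0, 0, 5, 1, 0]
  [0, 0, 0, 5, 0]
  [0, 0, 0, 0, 5]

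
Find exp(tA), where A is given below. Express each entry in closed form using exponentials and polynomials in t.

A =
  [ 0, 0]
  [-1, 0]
e^{tA} =
  [1, 0]
  [-t, 1]

Strategy: write A = P · J · P⁻¹ where J is a Jordan canonical form, so e^{tA} = P · e^{tJ} · P⁻¹, and e^{tJ} can be computed block-by-block.

A has Jordan form
J =
  [0, 1]
  [0, 0]
(up to reordering of blocks).

Per-block formulas:
  For a 2×2 Jordan block J_2(0): exp(t · J_2(0)) = e^(0t)·(I + t·N), where N is the 2×2 nilpotent shift.

After assembling e^{tJ} and conjugating by P, we get:

e^{tA} =
  [1, 0]
  [-t, 1]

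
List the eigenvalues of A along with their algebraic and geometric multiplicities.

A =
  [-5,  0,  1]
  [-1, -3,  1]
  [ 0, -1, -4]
λ = -4: alg = 3, geom = 1

Step 1 — factor the characteristic polynomial to read off the algebraic multiplicities:
  χ_A(x) = (x + 4)^3

Step 2 — compute geometric multiplicities via the rank-nullity identity g(λ) = n − rank(A − λI):
  rank(A − (-4)·I) = 2, so dim ker(A − (-4)·I) = n − 2 = 1

Summary:
  λ = -4: algebraic multiplicity = 3, geometric multiplicity = 1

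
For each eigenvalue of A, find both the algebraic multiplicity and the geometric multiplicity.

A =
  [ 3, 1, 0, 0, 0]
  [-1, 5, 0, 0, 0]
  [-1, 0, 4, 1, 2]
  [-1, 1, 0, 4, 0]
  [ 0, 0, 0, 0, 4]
λ = 4: alg = 5, geom = 3

Step 1 — factor the characteristic polynomial to read off the algebraic multiplicities:
  χ_A(x) = (x - 4)^5

Step 2 — compute geometric multiplicities via the rank-nullity identity g(λ) = n − rank(A − λI):
  rank(A − (4)·I) = 2, so dim ker(A − (4)·I) = n − 2 = 3

Summary:
  λ = 4: algebraic multiplicity = 5, geometric multiplicity = 3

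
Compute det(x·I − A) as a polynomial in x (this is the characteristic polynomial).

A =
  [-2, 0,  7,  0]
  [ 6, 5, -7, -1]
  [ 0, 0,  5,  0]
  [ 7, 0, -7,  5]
x^4 - 13*x^3 + 45*x^2 + 25*x - 250

Expanding det(x·I − A) (e.g. by cofactor expansion or by noting that A is similar to its Jordan form J, which has the same characteristic polynomial as A) gives
  χ_A(x) = x^4 - 13*x^3 + 45*x^2 + 25*x - 250
which factors as (x - 5)^3*(x + 2). The eigenvalues (with algebraic multiplicities) are λ = -2 with multiplicity 1, λ = 5 with multiplicity 3.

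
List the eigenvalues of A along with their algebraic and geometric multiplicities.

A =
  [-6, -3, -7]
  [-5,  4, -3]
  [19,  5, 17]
λ = 5: alg = 3, geom = 1

Step 1 — factor the characteristic polynomial to read off the algebraic multiplicities:
  χ_A(x) = (x - 5)^3

Step 2 — compute geometric multiplicities via the rank-nullity identity g(λ) = n − rank(A − λI):
  rank(A − (5)·I) = 2, so dim ker(A − (5)·I) = n − 2 = 1

Summary:
  λ = 5: algebraic multiplicity = 3, geometric multiplicity = 1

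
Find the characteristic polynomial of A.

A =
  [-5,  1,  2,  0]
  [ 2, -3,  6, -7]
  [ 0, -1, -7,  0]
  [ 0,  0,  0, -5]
x^4 + 20*x^3 + 150*x^2 + 500*x + 625

Expanding det(x·I − A) (e.g. by cofactor expansion or by noting that A is similar to its Jordan form J, which has the same characteristic polynomial as A) gives
  χ_A(x) = x^4 + 20*x^3 + 150*x^2 + 500*x + 625
which factors as (x + 5)^4. The eigenvalues (with algebraic multiplicities) are λ = -5 with multiplicity 4.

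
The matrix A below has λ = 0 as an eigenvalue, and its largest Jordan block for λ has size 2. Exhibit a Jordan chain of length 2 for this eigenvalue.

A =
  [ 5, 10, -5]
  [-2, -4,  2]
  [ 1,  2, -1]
A Jordan chain for λ = 0 of length 2:
v_1 = (5, -2, 1)ᵀ
v_2 = (1, 0, 0)ᵀ

Let N = A − (0)·I. We want v_2 with N^2 v_2 = 0 but N^1 v_2 ≠ 0; then v_{j-1} := N · v_j for j = 2, …, 2.

Pick v_2 = (1, 0, 0)ᵀ.
Then v_1 = N · v_2 = (5, -2, 1)ᵀ.

Sanity check: (A − (0)·I) v_1 = (0, 0, 0)ᵀ = 0. ✓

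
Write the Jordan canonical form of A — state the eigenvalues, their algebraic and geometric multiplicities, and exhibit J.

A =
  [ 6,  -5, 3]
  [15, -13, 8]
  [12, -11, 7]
J_3(0)

The characteristic polynomial is
  det(x·I − A) = x^3

Eigenvalues and multiplicities (the geometric multiplicity of λ is n − rank(A − λI), which equals the number of Jordan blocks for λ):
  λ = 0: algebraic multiplicity = 3, geometric multiplicity = 1

Determining the block sizes for each eigenvalue:
  λ = 0: one block (gm = 1), so the single block has size am = 3 → block sizes [3]

Assembling the blocks gives a Jordan form
J =
  [0, 1, 0]
  [0, 0, 1]
  [0, 0, 0]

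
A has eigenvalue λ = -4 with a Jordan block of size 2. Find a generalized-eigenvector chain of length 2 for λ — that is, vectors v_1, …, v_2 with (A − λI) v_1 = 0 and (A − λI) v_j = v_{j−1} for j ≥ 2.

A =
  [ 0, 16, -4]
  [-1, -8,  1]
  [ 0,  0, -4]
A Jordan chain for λ = -4 of length 2:
v_1 = (4, -1, 0)ᵀ
v_2 = (1, 0, 0)ᵀ

Let N = A − (-4)·I. We want v_2 with N^2 v_2 = 0 but N^1 v_2 ≠ 0; then v_{j-1} := N · v_j for j = 2, …, 2.

Pick v_2 = (1, 0, 0)ᵀ.
Then v_1 = N · v_2 = (4, -1, 0)ᵀ.

Sanity check: (A − (-4)·I) v_1 = (0, 0, 0)ᵀ = 0. ✓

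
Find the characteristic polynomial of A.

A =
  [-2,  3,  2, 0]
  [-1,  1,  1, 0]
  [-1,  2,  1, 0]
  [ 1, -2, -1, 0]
x^4

Expanding det(x·I − A) (e.g. by cofactor expansion or by noting that A is similar to its Jordan form J, which has the same characteristic polynomial as A) gives
  χ_A(x) = x^4
which factors as x^4. The eigenvalues (with algebraic multiplicities) are λ = 0 with multiplicity 4.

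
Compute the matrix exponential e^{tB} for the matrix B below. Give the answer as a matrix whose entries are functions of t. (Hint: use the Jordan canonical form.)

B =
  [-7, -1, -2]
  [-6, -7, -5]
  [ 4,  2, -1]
e^{tB} =
  [t^2*exp(-5*t) - 2*t*exp(-5*t) + exp(-5*t), -t*exp(-5*t), t^2*exp(-5*t)/2 - 2*t*exp(-5*t)]
  [2*t^2*exp(-5*t) - 6*t*exp(-5*t), -2*t*exp(-5*t) + exp(-5*t), t^2*exp(-5*t) - 5*t*exp(-5*t)]
  [-2*t^2*exp(-5*t) + 4*t*exp(-5*t), 2*t*exp(-5*t), -t^2*exp(-5*t) + 4*t*exp(-5*t) + exp(-5*t)]

Strategy: write B = P · J · P⁻¹ where J is a Jordan canonical form, so e^{tB} = P · e^{tJ} · P⁻¹, and e^{tJ} can be computed block-by-block.

B has Jordan form
J =
  [-5,  1,  0]
  [ 0, -5,  1]
  [ 0,  0, -5]
(up to reordering of blocks).

Per-block formulas:
  For a 3×3 Jordan block J_3(-5): exp(t · J_3(-5)) = e^(-5t)·(I + t·N + (t^2/2)·N^2), where N is the 3×3 nilpotent shift.

After assembling e^{tJ} and conjugating by P, we get:

e^{tB} =
  [t^2*exp(-5*t) - 2*t*exp(-5*t) + exp(-5*t), -t*exp(-5*t), t^2*exp(-5*t)/2 - 2*t*exp(-5*t)]
  [2*t^2*exp(-5*t) - 6*t*exp(-5*t), -2*t*exp(-5*t) + exp(-5*t), t^2*exp(-5*t) - 5*t*exp(-5*t)]
  [-2*t^2*exp(-5*t) + 4*t*exp(-5*t), 2*t*exp(-5*t), -t^2*exp(-5*t) + 4*t*exp(-5*t) + exp(-5*t)]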